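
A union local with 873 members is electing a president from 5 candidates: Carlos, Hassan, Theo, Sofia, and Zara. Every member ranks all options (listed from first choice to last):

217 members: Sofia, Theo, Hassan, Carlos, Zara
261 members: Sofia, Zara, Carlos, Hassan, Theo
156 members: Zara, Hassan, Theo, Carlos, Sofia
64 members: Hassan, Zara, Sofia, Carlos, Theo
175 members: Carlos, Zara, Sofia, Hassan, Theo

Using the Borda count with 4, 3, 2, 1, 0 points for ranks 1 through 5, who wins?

Carlos: 217·1 + 261·2 + 156·1 + 64·1 + 175·4 = 1659
Hassan: 217·2 + 261·1 + 156·3 + 64·4 + 175·1 = 1594
Theo: 217·3 + 261·0 + 156·2 + 64·0 + 175·0 = 963
Sofia: 217·4 + 261·4 + 156·0 + 64·2 + 175·2 = 2390
Zara: 217·0 + 261·3 + 156·4 + 64·3 + 175·3 = 2124
Sofia has the highest Borda score (2390).

Sofia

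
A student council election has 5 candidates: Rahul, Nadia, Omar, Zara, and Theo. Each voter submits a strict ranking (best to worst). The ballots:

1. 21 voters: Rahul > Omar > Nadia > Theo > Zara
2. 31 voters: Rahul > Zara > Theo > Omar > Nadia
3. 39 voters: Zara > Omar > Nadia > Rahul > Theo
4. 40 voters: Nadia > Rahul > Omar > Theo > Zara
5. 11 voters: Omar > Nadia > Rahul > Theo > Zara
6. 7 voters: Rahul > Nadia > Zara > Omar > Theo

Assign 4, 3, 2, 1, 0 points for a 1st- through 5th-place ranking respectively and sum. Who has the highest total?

Rahul: 21·4 + 31·4 + 39·1 + 40·3 + 11·2 + 7·4 = 417
Nadia: 21·2 + 31·0 + 39·2 + 40·4 + 11·3 + 7·3 = 334
Omar: 21·3 + 31·1 + 39·3 + 40·2 + 11·4 + 7·1 = 342
Zara: 21·0 + 31·3 + 39·4 + 40·0 + 11·0 + 7·2 = 263
Theo: 21·1 + 31·2 + 39·0 + 40·1 + 11·1 + 7·0 = 134
Rahul has the highest Borda score (417).

Rahul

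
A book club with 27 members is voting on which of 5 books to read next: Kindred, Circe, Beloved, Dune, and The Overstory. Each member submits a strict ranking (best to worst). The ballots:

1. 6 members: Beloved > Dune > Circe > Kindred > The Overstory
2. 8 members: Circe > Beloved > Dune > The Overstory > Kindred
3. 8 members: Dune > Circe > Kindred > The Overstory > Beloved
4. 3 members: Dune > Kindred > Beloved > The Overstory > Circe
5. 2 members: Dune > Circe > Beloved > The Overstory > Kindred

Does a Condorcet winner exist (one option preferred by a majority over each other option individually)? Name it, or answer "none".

none

Checking pairwise contests:
Circe beats Kindred 24–3.
Dune beats Circe 19–8.
Circe beats Beloved 18–9.
Beloved beats Dune 14–13.
Kindred beats The Overstory 17–10.
Every option loses at least one head-to-head, so there is no Condorcet winner.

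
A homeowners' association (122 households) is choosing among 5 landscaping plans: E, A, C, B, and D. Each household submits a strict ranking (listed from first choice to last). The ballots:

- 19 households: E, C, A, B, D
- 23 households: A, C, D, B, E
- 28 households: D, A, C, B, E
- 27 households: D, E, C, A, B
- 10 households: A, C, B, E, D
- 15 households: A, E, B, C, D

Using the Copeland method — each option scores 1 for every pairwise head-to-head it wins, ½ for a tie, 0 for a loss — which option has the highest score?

A

E: ties C and B; loses to A and D → score 1.
A: beats E, C, B, and D → score 4.
C: beats B and D; ties E; loses to A → score 2.5.
B: ties E; loses to A, C, and D → score 0.5.
D: beats E and B; loses to A and C → score 2.
A has the best pairwise record.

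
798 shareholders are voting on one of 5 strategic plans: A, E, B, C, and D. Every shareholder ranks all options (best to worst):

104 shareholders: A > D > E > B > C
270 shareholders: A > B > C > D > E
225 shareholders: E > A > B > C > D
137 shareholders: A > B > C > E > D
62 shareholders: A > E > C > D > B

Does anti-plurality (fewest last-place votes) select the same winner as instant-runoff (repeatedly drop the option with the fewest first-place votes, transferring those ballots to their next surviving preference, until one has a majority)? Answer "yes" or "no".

yes

Anti-plurality — last-place votes: A 0, E 270, B 62, C 104, D 362. Winner: A.
Instant-runoff — R1 A 573, E 225, B 0, C 0, D 0 (A winner). Winner: A.
The two methods agree.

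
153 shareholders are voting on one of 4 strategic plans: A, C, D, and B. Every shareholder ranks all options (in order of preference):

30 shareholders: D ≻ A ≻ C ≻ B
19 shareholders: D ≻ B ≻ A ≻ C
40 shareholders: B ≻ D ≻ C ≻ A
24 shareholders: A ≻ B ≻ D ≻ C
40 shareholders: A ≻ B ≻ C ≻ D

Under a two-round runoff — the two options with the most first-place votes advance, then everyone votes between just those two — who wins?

Round 1 first-place votes: A 64, C 0, D 49, B 40.
A and D advance.
Runoff: A is preferred to D by 64 voters; D by 89.
D wins the runoff.

D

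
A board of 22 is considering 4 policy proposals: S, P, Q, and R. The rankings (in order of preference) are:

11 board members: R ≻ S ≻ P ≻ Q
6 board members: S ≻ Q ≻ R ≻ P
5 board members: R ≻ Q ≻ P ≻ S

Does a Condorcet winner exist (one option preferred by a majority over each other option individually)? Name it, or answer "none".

R

R vs S: 16–6 for R.
R vs P: 22–0 for R.
R vs Q: 16–6 for R.
R beats every other option head-to-head.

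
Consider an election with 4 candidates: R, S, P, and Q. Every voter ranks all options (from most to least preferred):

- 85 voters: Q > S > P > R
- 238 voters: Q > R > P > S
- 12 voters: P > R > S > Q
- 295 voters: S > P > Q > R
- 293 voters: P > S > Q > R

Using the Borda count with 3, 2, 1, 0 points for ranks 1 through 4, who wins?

P

R: 85·0 + 238·2 + 12·2 + 295·0 + 293·0 = 500
S: 85·2 + 238·0 + 12·1 + 295·3 + 293·2 = 1653
P: 85·1 + 238·1 + 12·3 + 295·2 + 293·3 = 1828
Q: 85·3 + 238·3 + 12·0 + 295·1 + 293·1 = 1557
P has the highest Borda score (1828).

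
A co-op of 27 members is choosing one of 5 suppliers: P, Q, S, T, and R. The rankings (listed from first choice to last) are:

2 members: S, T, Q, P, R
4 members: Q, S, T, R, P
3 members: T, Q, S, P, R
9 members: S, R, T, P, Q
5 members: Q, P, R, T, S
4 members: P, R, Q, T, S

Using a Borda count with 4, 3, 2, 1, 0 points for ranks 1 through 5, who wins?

P: 2·1 + 4·0 + 3·1 + 9·1 + 5·3 + 4·4 = 45
Q: 2·2 + 4·4 + 3·3 + 9·0 + 5·4 + 4·2 = 57
S: 2·4 + 4·3 + 3·2 + 9·4 + 5·0 + 4·0 = 62
T: 2·3 + 4·2 + 3·4 + 9·2 + 5·1 + 4·1 = 53
R: 2·0 + 4·1 + 3·0 + 9·3 + 5·2 + 4·3 = 53
S has the highest Borda score (62).

S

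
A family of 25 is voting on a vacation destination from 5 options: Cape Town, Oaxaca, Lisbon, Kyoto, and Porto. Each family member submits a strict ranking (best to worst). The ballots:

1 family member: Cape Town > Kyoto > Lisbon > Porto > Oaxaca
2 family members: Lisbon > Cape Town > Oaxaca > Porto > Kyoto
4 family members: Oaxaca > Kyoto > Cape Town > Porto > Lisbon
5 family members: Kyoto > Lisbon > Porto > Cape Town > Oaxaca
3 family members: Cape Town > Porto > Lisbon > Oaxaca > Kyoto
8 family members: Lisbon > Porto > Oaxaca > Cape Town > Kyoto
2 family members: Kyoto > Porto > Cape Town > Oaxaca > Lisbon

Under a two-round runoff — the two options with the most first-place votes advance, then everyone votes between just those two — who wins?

Round 1 first-place votes: Cape Town 4, Oaxaca 4, Lisbon 10, Kyoto 7, Porto 0.
Lisbon and Kyoto advance.
Runoff: Lisbon is preferred to Kyoto by 13 voters; Kyoto by 12.
Lisbon wins the runoff.

Lisbon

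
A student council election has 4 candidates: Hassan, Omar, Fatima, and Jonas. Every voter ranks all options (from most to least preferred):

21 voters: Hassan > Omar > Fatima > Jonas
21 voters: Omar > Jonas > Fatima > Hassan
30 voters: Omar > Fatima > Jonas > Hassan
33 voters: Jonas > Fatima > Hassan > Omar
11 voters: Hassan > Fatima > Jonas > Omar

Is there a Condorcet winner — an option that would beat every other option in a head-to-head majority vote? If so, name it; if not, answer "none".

Checking pairwise contests:
Fatima beats Hassan 84–32.
Hassan beats Omar 65–51.
Omar beats Fatima 72–44.
Omar beats Jonas 72–44.
Every option loses at least one head-to-head, so there is no Condorcet winner.

none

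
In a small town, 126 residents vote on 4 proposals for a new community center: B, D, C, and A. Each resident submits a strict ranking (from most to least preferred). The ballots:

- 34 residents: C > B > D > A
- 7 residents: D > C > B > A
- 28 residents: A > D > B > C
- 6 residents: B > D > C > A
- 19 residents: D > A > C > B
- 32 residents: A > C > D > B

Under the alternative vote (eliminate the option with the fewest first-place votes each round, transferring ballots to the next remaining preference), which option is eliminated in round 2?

D

Round 1: B 6, D 26, C 34, A 60. Eliminate B.
Round 2: D 32, C 34, A 60. Eliminate D.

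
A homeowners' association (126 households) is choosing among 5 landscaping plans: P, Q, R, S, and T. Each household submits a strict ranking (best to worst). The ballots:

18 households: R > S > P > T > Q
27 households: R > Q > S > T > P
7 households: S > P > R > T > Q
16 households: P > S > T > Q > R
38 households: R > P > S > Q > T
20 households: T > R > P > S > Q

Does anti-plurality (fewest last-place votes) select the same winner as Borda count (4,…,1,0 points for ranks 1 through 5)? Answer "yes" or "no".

no

Anti-plurality — last-place votes: P 27, Q 45, R 16, S 0, T 38. Winner: S.
Borda — scores: P 275, Q 135, R 406, S 280, T 164. Winner: R.
The two methods disagree.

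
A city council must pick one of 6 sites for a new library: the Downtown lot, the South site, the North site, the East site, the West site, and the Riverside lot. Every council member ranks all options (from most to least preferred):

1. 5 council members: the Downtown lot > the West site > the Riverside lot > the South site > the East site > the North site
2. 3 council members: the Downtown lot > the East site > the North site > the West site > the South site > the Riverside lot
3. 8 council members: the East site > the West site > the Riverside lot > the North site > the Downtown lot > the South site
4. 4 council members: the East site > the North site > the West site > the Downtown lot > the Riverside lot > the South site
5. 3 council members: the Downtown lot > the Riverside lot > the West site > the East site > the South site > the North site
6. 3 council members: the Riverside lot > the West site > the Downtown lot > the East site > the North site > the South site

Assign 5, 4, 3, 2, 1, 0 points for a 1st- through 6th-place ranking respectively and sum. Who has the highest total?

the West site

the Downtown lot: 5·5 + 3·5 + 8·1 + 4·2 + 3·5 + 3·3 = 80
the South site: 5·2 + 3·1 + 8·0 + 4·0 + 3·1 + 3·0 = 16
the North site: 5·0 + 3·3 + 8·2 + 4·4 + 3·0 + 3·1 = 44
the East site: 5·1 + 3·4 + 8·5 + 4·5 + 3·2 + 3·2 = 89
the West site: 5·4 + 3·2 + 8·4 + 4·3 + 3·3 + 3·4 = 91
the Riverside lot: 5·3 + 3·0 + 8·3 + 4·1 + 3·4 + 3·5 = 70
the West site has the highest Borda score (91).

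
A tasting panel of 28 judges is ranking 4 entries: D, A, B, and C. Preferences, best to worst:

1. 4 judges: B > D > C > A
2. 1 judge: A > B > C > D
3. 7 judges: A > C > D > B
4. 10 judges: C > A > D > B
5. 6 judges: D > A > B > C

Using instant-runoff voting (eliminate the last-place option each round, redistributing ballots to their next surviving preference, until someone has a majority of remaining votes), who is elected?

Round 1: D 6, A 8, B 4, C 10. Eliminate B.
Round 2: D 10, A 8, C 10. Eliminate A.
Round 3: D 10, C 18. C has a majority.

C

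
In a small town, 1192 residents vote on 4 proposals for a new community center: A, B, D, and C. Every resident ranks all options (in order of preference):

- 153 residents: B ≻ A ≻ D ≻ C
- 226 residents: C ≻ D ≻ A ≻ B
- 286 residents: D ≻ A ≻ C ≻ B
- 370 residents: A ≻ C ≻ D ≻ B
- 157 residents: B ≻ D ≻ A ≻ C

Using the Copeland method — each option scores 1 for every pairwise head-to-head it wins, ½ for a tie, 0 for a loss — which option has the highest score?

A: beats B and C; loses to D → score 2.
B: loses to A, D, and C → score 0.
D: beats A and B; ties C → score 2.5.
C: beats B; ties D; loses to A → score 1.5.
D has the best pairwise record.

D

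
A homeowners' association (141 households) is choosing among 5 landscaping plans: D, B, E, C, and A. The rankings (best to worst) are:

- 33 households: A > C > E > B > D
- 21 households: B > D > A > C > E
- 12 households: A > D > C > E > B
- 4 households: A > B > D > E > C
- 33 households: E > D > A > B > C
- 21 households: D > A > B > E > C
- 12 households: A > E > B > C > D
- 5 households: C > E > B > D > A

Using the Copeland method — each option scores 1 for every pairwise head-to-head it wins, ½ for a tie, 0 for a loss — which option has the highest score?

D: beats C and A; loses to B and E → score 2.
B: beats D and C; loses to E and A → score 2.
E: beats D and B; loses to C and A → score 2.
C: beats E; loses to D, B, and A → score 1.
A: beats B, E, and C; loses to D → score 3.
A has the best pairwise record.

A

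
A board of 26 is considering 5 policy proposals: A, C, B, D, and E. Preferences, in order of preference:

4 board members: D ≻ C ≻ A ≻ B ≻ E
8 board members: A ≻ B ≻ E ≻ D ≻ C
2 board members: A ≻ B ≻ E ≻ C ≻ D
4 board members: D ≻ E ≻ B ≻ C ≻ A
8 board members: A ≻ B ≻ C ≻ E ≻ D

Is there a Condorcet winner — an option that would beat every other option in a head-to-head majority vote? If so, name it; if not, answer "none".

A

A vs C: 18–8 for A.
A vs B: 22–4 for A.
A vs D: 18–8 for A.
A vs E: 22–4 for A.
A beats every other option head-to-head.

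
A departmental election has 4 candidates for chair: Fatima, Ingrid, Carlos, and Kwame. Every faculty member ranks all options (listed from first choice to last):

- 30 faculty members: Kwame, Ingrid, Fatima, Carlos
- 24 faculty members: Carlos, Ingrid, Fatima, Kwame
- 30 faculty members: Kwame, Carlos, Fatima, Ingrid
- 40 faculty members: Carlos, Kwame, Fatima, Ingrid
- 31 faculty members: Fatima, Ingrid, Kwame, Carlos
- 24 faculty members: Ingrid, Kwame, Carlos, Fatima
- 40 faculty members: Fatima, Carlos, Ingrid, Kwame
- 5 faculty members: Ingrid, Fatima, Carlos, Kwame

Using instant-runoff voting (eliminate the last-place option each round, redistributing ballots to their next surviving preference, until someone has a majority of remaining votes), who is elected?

Kwame

Round 1: Fatima 71, Ingrid 29, Carlos 64, Kwame 60. Eliminate Ingrid.
Round 2: Fatima 76, Carlos 64, Kwame 84. Eliminate Carlos.
Round 3: Fatima 100, Kwame 124. Kwame has a majority.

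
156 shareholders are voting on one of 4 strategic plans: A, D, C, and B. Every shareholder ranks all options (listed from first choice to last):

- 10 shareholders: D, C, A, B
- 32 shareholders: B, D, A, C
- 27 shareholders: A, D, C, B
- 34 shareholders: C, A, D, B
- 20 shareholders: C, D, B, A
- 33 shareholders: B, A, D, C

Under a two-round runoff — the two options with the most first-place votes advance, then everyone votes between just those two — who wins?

C

Round 1 first-place votes: A 27, D 10, C 54, B 65.
B and C advance.
Runoff: B is preferred to C by 65 voters; C by 91.
C wins the runoff.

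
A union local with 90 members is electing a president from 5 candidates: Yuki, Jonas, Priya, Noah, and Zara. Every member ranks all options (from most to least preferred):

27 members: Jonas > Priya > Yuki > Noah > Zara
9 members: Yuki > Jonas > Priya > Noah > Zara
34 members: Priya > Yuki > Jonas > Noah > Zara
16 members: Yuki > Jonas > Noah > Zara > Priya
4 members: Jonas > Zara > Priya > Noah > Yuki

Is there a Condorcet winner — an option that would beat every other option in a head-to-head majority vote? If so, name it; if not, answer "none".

Checking pairwise contests:
Priya beats Yuki 65–25.
Yuki beats Jonas 59–31.
Jonas beats Priya 56–34.
Yuki beats Noah 86–4.
Yuki beats Zara 86–4.
Every option loses at least one head-to-head, so there is no Condorcet winner.

none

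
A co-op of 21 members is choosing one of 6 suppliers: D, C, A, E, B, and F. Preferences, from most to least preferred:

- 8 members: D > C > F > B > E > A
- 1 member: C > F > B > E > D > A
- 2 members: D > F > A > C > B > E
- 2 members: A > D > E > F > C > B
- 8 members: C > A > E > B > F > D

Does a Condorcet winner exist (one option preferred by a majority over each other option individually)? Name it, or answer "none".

D vs C: 12–9 for D.
D vs A: 11–10 for D.
D vs E: 12–9 for D.
D vs B: 12–9 for D.
D vs F: 12–9 for D.
D beats every other option head-to-head.

D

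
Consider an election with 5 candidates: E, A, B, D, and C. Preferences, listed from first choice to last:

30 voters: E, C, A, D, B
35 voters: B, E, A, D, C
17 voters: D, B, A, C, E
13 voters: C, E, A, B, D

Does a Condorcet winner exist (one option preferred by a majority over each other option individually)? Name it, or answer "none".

B vs E: 52–43 for B.
B vs A: 52–43 for B.
B vs D: 48–47 for B.
B vs C: 52–43 for B.
B beats every other option head-to-head.

B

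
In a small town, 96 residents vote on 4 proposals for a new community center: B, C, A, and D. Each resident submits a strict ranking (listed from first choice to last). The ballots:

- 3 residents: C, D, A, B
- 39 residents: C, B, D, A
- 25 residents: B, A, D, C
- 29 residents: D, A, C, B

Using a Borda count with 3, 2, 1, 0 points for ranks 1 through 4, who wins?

B: 3·0 + 39·2 + 25·3 + 29·0 = 153
C: 3·3 + 39·3 + 25·0 + 29·1 = 155
A: 3·1 + 39·0 + 25·2 + 29·2 = 111
D: 3·2 + 39·1 + 25·1 + 29·3 = 157
D has the highest Borda score (157).

D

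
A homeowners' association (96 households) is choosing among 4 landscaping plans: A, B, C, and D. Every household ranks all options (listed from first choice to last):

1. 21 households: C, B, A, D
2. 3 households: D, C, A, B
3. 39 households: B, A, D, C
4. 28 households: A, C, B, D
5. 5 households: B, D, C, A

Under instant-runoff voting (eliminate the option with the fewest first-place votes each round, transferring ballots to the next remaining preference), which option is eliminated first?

Round 1: A 28, B 44, C 21, D 3. Eliminate D.

D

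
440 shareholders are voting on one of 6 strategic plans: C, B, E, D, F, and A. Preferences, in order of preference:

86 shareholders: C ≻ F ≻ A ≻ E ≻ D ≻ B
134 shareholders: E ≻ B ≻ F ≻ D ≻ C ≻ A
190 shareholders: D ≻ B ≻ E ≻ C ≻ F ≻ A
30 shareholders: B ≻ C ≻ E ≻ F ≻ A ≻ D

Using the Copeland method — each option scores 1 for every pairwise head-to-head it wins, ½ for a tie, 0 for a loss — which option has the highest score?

C: beats F and A; loses to B, E, and D → score 2.
B: beats C, F, and A; ties E; loses to D → score 3.5.
E: beats C, D, F, and A; ties B → score 4.5.
D: beats C, B, and A; loses to E and F → score 3.
F: beats D and A; loses to C, B, and E → score 2.
A: loses to C, B, E, D, and F → score 0.
E has the best pairwise record.

E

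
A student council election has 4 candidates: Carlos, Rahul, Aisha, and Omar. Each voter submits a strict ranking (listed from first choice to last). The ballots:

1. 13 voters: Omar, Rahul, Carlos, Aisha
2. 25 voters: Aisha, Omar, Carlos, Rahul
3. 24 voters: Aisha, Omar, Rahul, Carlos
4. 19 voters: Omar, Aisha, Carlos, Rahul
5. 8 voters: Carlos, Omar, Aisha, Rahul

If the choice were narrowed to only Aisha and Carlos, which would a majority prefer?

Voters preferring Aisha to Carlos: 68; preferring Carlos to Aisha: 21.
Aisha wins the head-to-head.

Aisha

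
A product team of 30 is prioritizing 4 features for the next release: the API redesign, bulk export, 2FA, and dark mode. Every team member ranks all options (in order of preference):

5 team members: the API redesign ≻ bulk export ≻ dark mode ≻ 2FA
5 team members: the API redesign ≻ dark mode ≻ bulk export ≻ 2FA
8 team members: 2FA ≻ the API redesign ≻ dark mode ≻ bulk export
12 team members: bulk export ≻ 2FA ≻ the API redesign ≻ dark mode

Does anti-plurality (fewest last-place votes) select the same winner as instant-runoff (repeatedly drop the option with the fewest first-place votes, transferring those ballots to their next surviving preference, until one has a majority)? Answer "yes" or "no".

yes

Anti-plurality — last-place votes: the API redesign 0, bulk export 8, 2FA 10, dark mode 12. Winner: the API redesign.
Instant-runoff — R1 the API redesign 10, bulk export 12, 2FA 8, dark mode 0 (dark mode out); R2 the API redesign 10, bulk export 12, 2FA 8 (2FA out); R3 the API redesign 18, bulk export 12 (the API redesign winner). Winner: the API redesign.
The two methods agree.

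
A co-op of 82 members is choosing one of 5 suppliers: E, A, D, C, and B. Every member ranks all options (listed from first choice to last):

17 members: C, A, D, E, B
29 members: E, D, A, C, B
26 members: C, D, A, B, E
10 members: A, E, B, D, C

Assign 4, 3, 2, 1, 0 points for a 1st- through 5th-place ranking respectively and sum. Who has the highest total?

E: 17·1 + 29·4 + 26·0 + 10·3 = 163
A: 17·3 + 29·2 + 26·2 + 10·4 = 201
D: 17·2 + 29·3 + 26·3 + 10·1 = 209
C: 17·4 + 29·1 + 26·4 + 10·0 = 201
B: 17·0 + 29·0 + 26·1 + 10·2 = 46
D has the highest Borda score (209).

D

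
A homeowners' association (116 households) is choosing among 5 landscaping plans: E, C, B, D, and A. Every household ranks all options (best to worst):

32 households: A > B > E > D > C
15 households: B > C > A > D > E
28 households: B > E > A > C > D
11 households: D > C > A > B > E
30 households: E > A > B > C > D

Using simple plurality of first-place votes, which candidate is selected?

B

First-place votes: E 30, C 0, B 43, D 11, A 32.
B has the most first-place votes.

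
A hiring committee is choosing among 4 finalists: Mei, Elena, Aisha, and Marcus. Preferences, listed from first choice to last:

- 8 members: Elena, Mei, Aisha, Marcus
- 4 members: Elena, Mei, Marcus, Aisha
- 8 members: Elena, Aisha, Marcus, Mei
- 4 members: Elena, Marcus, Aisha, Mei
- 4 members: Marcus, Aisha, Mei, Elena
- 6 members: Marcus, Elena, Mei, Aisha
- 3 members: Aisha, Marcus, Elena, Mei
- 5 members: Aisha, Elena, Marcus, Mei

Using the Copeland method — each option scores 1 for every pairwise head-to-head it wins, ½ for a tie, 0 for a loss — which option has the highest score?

Mei: loses to Elena, Aisha, and Marcus → score 0.
Elena: beats Mei, Aisha, and Marcus → score 3.
Aisha: beats Mei and Marcus; loses to Elena → score 2.
Marcus: beats Mei; loses to Elena and Aisha → score 1.
Elena has the best pairwise record.

Elena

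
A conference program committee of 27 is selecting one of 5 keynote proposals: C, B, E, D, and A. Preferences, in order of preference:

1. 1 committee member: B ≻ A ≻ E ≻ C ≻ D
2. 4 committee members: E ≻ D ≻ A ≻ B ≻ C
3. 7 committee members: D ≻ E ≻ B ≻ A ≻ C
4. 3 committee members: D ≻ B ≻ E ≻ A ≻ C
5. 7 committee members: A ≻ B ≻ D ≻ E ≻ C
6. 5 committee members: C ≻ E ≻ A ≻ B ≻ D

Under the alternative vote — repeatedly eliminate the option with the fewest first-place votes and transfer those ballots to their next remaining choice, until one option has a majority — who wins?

Round 1: C 5, B 1, E 4, D 10, A 7. Eliminate B.
Round 2: C 5, E 4, D 10, A 8. Eliminate E.
Round 3: C 5, D 14, A 8. D has a majority.

D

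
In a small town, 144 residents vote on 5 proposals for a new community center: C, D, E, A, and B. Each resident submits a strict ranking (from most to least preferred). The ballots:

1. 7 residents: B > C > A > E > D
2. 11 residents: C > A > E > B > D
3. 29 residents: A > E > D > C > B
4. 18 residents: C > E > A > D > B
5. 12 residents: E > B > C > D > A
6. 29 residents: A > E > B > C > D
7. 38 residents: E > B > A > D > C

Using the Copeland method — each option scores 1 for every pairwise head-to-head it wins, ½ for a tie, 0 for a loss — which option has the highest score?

A

C: beats D; loses to E, A, and B → score 1.
D: loses to C, E, A, and B → score 0.
E: beats C, D, and B; loses to A → score 3.
A: beats C, D, E, and B → score 4.
B: beats C and D; loses to E and A → score 2.
A has the best pairwise record.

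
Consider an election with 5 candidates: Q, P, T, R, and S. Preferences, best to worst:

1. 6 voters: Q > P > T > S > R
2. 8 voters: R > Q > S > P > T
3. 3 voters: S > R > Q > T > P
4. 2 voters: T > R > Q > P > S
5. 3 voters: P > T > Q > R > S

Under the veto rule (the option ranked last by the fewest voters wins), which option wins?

Q

Last-place votes: Q 0, P 3, T 8, R 6, S 5.
Q is ranked last by the fewest voters, so Q wins.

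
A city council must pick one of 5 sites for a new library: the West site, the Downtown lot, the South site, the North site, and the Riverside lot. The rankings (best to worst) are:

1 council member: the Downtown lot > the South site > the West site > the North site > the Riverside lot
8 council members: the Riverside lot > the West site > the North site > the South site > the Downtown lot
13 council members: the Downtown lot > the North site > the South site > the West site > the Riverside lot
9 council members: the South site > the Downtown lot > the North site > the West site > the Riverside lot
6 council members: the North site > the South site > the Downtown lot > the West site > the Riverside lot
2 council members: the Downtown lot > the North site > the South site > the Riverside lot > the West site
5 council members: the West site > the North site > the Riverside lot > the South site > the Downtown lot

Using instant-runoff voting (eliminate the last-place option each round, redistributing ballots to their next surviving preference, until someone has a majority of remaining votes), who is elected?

the Downtown lot

Round 1: the West site 5, the Downtown lot 16, the South site 9, the North site 6, the Riverside lot 8. Eliminate the West site.
Round 2: the Downtown lot 16, the South site 9, the North site 11, the Riverside lot 8. Eliminate the Riverside lot.
Round 3: the Downtown lot 16, the South site 9, the North site 19. Eliminate the South site.
Round 4: the Downtown lot 25, the North site 19. The Downtown lot has a majority.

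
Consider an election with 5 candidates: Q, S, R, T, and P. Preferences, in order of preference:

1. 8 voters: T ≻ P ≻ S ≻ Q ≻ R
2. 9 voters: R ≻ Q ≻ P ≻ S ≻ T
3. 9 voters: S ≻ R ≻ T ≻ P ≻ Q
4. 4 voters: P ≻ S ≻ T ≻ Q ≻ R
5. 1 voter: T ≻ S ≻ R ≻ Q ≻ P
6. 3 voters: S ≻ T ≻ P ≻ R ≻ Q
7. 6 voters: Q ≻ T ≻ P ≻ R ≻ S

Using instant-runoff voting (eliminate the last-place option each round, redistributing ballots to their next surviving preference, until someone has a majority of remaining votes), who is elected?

S

Round 1: Q 6, S 12, R 9, T 9, P 4. Eliminate P.
Round 2: Q 6, S 16, R 9, T 9. Eliminate Q.
Round 3: S 16, R 9, T 15. Eliminate R.
Round 4: S 25, T 15. S has a majority.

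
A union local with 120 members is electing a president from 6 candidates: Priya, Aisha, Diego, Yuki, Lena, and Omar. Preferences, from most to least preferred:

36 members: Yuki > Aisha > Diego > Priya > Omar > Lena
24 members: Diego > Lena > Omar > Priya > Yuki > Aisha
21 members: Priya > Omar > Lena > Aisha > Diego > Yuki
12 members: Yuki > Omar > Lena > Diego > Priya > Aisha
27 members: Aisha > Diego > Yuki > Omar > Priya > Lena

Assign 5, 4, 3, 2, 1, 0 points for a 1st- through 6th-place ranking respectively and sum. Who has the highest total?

Priya: 36·2 + 24·2 + 21·5 + 12·1 + 27·1 = 264
Aisha: 36·4 + 24·0 + 21·2 + 12·0 + 27·5 = 321
Diego: 36·3 + 24·5 + 21·1 + 12·2 + 27·4 = 381
Yuki: 36·5 + 24·1 + 21·0 + 12·5 + 27·3 = 345
Lena: 36·0 + 24·4 + 21·3 + 12·3 + 27·0 = 195
Omar: 36·1 + 24·3 + 21·4 + 12·4 + 27·2 = 294
Diego has the highest Borda score (381).

Diego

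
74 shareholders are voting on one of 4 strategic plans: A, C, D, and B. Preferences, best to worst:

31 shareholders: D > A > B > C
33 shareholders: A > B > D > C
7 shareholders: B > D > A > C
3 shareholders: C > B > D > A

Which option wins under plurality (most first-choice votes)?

A

First-place votes: A 33, C 3, D 31, B 7.
A has the most first-place votes.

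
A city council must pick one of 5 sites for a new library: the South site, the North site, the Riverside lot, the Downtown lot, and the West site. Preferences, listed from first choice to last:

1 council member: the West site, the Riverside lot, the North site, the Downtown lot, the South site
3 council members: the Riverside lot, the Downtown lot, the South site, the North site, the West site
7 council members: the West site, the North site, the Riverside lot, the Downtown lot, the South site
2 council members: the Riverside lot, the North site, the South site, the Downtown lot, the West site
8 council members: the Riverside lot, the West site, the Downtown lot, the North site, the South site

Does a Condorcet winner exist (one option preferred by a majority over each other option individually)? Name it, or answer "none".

the Riverside lot

the Riverside lot vs the South site: 21–0 for the Riverside lot.
the Riverside lot vs the North site: 14–7 for the Riverside lot.
the Riverside lot vs the Downtown lot: 21–0 for the Riverside lot.
the Riverside lot vs the West site: 13–8 for the Riverside lot.
the Riverside lot beats every other option head-to-head.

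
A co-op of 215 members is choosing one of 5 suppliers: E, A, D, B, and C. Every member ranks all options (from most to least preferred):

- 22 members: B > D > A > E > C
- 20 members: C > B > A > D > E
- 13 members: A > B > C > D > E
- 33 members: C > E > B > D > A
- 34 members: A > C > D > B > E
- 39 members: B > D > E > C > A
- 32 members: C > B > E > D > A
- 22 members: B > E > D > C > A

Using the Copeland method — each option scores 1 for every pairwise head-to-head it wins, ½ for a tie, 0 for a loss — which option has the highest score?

C

E: beats A; loses to D, B, and C → score 1.
A: loses to E, D, B, and C → score 0.
D: beats E and A; loses to B and C → score 2.
B: beats E, A, and D; loses to C → score 3.
C: beats E, A, D, and B → score 4.
C has the best pairwise record.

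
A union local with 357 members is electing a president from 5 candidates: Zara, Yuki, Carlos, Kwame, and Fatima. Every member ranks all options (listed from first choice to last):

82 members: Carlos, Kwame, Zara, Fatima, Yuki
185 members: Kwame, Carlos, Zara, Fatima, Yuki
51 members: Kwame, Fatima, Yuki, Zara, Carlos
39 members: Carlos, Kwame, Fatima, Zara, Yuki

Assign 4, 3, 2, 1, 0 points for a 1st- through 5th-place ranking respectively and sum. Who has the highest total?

Zara: 82·2 + 185·2 + 51·1 + 39·1 = 624
Yuki: 82·0 + 185·0 + 51·2 + 39·0 = 102
Carlos: 82·4 + 185·3 + 51·0 + 39·4 = 1039
Kwame: 82·3 + 185·4 + 51·4 + 39·3 = 1307
Fatima: 82·1 + 185·1 + 51·3 + 39·2 = 498
Kwame has the highest Borda score (1307).

Kwame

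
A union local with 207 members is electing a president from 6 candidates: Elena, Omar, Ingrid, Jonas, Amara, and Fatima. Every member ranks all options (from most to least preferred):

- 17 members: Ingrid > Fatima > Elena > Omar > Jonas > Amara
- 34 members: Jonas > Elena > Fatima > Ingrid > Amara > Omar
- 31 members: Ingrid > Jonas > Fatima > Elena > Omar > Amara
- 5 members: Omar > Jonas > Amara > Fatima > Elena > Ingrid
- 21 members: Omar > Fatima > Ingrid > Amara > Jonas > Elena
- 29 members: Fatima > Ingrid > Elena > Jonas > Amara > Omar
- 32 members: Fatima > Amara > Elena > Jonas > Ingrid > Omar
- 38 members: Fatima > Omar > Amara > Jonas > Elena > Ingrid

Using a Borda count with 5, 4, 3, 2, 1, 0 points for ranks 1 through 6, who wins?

Fatima

Elena: 17·3 + 34·4 + 31·2 + 5·1 + 21·0 + 29·3 + 32·3 + 38·1 = 475
Omar: 17·2 + 34·0 + 31·1 + 5·5 + 21·5 + 29·0 + 32·0 + 38·4 = 347
Ingrid: 17·5 + 34·2 + 31·5 + 5·0 + 21·3 + 29·4 + 32·1 + 38·0 = 519
Jonas: 17·1 + 34·5 + 31·4 + 5·4 + 21·1 + 29·2 + 32·2 + 38·2 = 550
Amara: 17·0 + 34·1 + 31·0 + 5·3 + 21·2 + 29·1 + 32·4 + 38·3 = 362
Fatima: 17·4 + 34·3 + 31·3 + 5·2 + 21·4 + 29·5 + 32·5 + 38·5 = 852
Fatima has the highest Borda score (852).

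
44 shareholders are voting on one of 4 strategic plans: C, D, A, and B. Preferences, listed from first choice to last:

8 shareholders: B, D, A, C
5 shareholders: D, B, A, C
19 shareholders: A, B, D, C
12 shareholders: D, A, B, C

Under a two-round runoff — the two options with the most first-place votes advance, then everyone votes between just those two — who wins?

D

Round 1 first-place votes: C 0, D 17, A 19, B 8.
A and D advance.
Runoff: A is preferred to D by 19 voters; D by 25.
D wins the runoff.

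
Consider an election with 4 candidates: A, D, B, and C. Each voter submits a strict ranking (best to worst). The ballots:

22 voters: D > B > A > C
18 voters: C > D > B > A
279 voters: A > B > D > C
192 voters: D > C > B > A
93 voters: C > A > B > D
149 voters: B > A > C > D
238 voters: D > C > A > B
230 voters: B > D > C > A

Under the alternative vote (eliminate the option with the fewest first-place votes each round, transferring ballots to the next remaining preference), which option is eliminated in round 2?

A

Round 1: A 279, D 452, B 379, C 111. Eliminate C.
Round 2: A 372, D 470, B 379. Eliminate A.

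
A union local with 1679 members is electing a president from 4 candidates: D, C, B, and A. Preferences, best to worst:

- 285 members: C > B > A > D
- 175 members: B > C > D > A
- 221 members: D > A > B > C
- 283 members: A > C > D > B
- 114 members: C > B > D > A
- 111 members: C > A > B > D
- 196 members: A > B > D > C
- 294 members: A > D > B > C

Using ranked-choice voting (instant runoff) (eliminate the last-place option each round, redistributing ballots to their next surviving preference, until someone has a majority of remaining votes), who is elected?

A

Round 1: D 221, C 510, B 175, A 773. Eliminate B.
Round 2: D 221, C 685, A 773. Eliminate D.
Round 3: C 685, A 994. A has a majority.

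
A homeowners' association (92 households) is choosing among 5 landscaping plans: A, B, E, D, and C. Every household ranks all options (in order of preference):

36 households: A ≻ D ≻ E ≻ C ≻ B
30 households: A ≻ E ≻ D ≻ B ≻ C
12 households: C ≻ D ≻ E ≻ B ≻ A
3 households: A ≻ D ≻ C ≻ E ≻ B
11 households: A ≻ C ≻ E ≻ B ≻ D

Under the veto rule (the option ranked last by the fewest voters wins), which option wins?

E

Last-place votes: A 12, B 39, E 0, D 11, C 30.
E is ranked last by the fewest voters, so E wins.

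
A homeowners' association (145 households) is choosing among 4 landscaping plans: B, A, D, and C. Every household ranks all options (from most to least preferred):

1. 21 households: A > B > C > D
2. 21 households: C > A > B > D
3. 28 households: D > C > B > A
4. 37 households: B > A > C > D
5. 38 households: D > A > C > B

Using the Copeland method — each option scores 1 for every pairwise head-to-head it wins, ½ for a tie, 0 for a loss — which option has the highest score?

A

B: beats D; loses to A and C → score 1.
A: beats B, D, and C → score 3.
D: loses to B, A, and C → score 0.
C: beats B and D; loses to A → score 2.
A has the best pairwise record.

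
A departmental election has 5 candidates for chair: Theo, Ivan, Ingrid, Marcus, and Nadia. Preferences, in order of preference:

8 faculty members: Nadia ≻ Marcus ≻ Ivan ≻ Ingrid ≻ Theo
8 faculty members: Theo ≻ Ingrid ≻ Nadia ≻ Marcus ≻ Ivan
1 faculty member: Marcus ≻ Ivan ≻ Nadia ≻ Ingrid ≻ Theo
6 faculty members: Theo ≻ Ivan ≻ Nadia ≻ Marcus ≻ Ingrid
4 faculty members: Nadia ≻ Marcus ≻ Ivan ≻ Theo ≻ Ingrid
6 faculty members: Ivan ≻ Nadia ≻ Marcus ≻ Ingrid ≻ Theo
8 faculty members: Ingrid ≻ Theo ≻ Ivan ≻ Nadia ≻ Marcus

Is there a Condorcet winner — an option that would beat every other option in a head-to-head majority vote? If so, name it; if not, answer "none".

none

Checking pairwise contests:
Ingrid beats Theo 23–18.
Theo beats Ivan 22–19.
Ivan beats Ingrid 25–16.
Theo beats Marcus 22–19.
Theo beats Nadia 22–19.
Every option loses at least one head-to-head, so there is no Condorcet winner.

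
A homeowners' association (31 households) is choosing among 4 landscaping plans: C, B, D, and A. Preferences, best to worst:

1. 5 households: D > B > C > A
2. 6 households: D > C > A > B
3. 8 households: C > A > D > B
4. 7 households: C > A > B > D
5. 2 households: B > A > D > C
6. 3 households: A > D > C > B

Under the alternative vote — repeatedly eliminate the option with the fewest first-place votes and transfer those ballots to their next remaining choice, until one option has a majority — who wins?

D

Round 1: C 15, B 2, D 11, A 3. Eliminate B.
Round 2: C 15, D 11, A 5. Eliminate A.
Round 3: C 15, D 16. D has a majority.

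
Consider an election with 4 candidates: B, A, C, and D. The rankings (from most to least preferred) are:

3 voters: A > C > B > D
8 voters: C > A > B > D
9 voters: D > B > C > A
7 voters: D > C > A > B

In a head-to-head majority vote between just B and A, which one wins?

Voters preferring B to A: 9; preferring A to B: 18.
A wins the head-to-head.

A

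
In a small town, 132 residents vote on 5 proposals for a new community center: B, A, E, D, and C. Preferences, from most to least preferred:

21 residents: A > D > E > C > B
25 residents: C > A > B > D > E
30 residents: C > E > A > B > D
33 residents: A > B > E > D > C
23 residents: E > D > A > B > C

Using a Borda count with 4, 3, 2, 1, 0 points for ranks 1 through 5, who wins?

A

B: 21·0 + 25·2 + 30·1 + 33·3 + 23·1 = 202
A: 21·4 + 25·3 + 30·2 + 33·4 + 23·2 = 397
E: 21·2 + 25·0 + 30·3 + 33·2 + 23·4 = 290
D: 21·3 + 25·1 + 30·0 + 33·1 + 23·3 = 190
C: 21·1 + 25·4 + 30·4 + 33·0 + 23·0 = 241
A has the highest Borda score (397).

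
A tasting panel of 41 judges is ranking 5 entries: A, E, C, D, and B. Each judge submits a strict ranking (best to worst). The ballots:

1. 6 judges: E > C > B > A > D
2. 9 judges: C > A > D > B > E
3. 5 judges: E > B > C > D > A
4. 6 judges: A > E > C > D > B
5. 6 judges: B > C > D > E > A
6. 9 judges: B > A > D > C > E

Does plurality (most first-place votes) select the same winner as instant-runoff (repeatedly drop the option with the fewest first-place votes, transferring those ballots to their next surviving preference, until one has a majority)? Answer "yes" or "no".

Plurality — first-place votes: A 6, E 11, C 9, D 0, B 15. Winner: B.
Instant-runoff — R1 A 6, E 11, C 9, D 0, B 15 (D out); R2 A 6, E 11, C 9, B 15 (A out); R3 E 17, C 9, B 15 (C out); R4 E 17, B 24 (B winner). Winner: B.
The two methods agree.

yes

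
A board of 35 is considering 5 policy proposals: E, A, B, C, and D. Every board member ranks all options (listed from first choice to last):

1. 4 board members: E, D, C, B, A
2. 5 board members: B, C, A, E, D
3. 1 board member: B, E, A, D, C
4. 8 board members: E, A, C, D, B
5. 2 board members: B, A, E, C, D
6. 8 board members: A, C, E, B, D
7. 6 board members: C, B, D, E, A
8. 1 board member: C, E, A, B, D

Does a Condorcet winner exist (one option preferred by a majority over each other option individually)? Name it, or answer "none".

Checking pairwise contests:
C beats E 20–15.
E beats A 20–15.
E beats B 21–14.
A beats C 19–16.
E beats D 29–6.
Every option loses at least one head-to-head, so there is no Condorcet winner.

none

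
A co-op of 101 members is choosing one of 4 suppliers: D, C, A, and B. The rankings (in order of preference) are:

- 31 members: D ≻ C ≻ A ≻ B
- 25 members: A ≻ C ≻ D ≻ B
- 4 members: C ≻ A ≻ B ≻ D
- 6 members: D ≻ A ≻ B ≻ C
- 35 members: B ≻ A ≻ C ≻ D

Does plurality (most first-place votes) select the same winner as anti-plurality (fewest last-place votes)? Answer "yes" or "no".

no

Plurality — first-place votes: D 37, C 4, A 25, B 35. Winner: D.
Anti-plurality — last-place votes: D 39, C 6, A 0, B 56. Winner: A.
The two methods disagree.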